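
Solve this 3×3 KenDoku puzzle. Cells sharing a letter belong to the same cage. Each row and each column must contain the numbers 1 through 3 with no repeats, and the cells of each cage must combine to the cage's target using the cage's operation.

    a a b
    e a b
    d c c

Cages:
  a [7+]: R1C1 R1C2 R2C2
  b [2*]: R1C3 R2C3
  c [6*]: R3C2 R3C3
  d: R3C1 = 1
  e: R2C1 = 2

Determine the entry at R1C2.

1

Cage e is given, leaving R2C1 = 2.
Row 2 already has 2, which forces R2C2 = 3.
Row 2 already has 2; hence R2C3 = 1.
D is a freebie, so R3C1 = 1.
Column 2 now contains 3, so R3C2 = 2.
2 is placed in row 3, so R3C3 = 3.
2 is placed in column 1; hence R1C1 = 3.
Column 2 now contains 3, leaving R1C2 = 1.
Column 3 already has 1; hence R1C3 = 2.
Filled in: 3 1 2 / 2 3 1 / 1 2 3.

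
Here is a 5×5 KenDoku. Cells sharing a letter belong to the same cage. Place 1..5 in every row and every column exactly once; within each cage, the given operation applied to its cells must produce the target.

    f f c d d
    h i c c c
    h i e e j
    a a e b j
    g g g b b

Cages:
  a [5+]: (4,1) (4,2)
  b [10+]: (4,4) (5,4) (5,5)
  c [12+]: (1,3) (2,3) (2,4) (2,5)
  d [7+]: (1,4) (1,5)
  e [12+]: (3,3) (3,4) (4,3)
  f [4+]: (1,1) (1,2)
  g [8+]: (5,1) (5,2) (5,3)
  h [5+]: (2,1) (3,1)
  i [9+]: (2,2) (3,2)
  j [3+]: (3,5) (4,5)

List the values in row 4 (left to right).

In column 1, 5 can only go at (5,1), so (5,1) = 5.
The 3 cells of cage b must have sum 10; hence (4,4) = 3.
Cage b needs sum 10, which forces (5,4) = 4.
Cage b has sum 10, which forces (5,5) = 3.
Column 4 now contains 4; hence (3,4) = 5.
Column 4 now contains 5, which forces (1,4) = 2.
Cage d's pair has sum 7, so (1,5) = 5.
Cage i needs two cells with sum 9; hence (2,2) = 5.
Column 4 now contains 2; hence (2,4) = 1.
Row 3 now contains 5, which forces (3,2) = 4.
Column 2 now contains 4; hence (4,2) = 1.
Row 4 now contains 1, leaving (4,5) = 2.
1 is placed in column 2, which forces (5,2) = 2.
2 is placed in row 5, so (5,3) = 1.
Cage f needs two cells with sum 4; hence (1,1) = 1.
1 is placed in column 2, which forces (1,2) = 3.
Row 1 now contains 5, so (1,3) = 4.
Cage c has sum 12, which forces (2,3) = 3.
2 is placed in column 5; hence (2,5) = 4.
Column 3 already has 3; hence (3,3) = 2.
2 is placed in column 5, so (3,5) = 1.
Row 4 now contains 1, so (4,1) = 4.
4 is placed in column 3, leaving (4,3) = 5.
4 is placed in row 2, which forces (2,1) = 2.
2 is placed in row 3, which forces (3,1) = 3.
Completed grid: 1 3 4 2 5 / 2 5 3 1 4 / 3 4 2 5 1 / 4 1 5 3 2 / 5 2 1 4 3.

4 1 5 3 2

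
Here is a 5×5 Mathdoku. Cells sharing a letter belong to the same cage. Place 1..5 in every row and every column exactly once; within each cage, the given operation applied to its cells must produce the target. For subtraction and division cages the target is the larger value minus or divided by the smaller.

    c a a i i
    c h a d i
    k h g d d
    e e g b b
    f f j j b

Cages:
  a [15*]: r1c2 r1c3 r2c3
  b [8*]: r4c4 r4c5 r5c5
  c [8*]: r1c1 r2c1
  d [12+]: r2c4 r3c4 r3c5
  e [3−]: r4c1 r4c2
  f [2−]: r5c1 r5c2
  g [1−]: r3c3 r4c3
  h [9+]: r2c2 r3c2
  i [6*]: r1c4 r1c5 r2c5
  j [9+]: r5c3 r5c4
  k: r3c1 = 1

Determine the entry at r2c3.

K is a freebie, so r3c1 = 1.
The only place for 4 in row 1 is r1c1.
4 is placed in column 1; hence r2c1 = 2.
2 is placed in column 1; hence r4c1 = 5.
5 is placed in row 4; hence r4c2 = 2.
Column 1 now contains 5, so r5c1 = 3.
The 3 cells of cage b must have product 8, which forces r5c5 = 2.
The 3 cells of cage i must have product 6; hence r1c4 = 2.
In row 3, 2 can only go at r3c3, so r3c3 = 2.
In row 4, 3 can only go at r4c3, so r4c3 = 3.
Cage a has product 15, leaving r1c2 = 3.
Row 1 already has 3, so r1c5 = 1.
Column 5 already has 1; hence r2c5 = 3.
Column 5 already has 1, so r4c5 = 4.
Row 1 now contains 1, leaving r1c3 = 5.
Cage a needs product 15, so r2c3 = 1.
The 3 cells of cage d must have sum 12, which forces r2c4 = 4.
The 3 cells of cage d must have sum 12; hence r3c4 = 3.
Column 5 already has 4; hence r3c5 = 5.
Row 4 already has 4, leaving r4c4 = 1.
Column 3 already has 5, which forces r5c3 = 4.
4 is placed in column 4, leaving r5c4 = 5.
Row 2 now contains 4, which forces r2c2 = 5.
Row 3 already has 5, which forces r3c2 = 4.
Row 5 already has 5; hence r5c2 = 1.
Filled in: 4 3 5 2 1 / 2 5 1 4 3 / 1 4 2 3 5 / 5 2 3 1 4 / 3 1 4 5 2.

1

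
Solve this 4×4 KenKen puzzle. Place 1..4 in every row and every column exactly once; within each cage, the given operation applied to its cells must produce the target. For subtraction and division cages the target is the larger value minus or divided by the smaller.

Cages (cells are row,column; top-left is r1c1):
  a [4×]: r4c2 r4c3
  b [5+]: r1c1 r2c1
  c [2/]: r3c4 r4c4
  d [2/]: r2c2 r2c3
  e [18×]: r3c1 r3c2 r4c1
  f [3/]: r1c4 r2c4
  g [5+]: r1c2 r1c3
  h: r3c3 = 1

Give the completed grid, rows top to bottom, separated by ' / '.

Cage e needs product 18; hence r3c1 = 2.
The 3 cells of cage e must have product 18, leaving r3c2 = 3.
Cage h is a single given cell, so r3c3 = 1.
Row 3 now contains 1, which forces r3c4 = 4.
The 3 cells of cage e must have product 18; hence r4c1 = 3.
Column 3 already has 1, so r4c3 = 4.
Cage g needs two cells with sum 5, leaving r1c2 = 2.
Cage g's pair has sum 5, so r1c3 = 3.
Row 1 already has 3; hence r1c4 = 1.
4 is placed in column 3, leaving r2c3 = 2.
Column 4 now contains 1, so r2c4 = 3.
4 is placed in row 4, leaving r4c2 = 1.
Cage c needs two cells with quotient 2, which forces r4c4 = 2.
Row 1 now contains 1, which forces r1c1 = 4.
Cage b needs two cells with sum 5; hence r2c1 = 1.
1 is placed in column 2, leaving r2c2 = 4.

4 2 3 1 / 1 4 2 3 / 2 3 1 4 / 3 1 4 2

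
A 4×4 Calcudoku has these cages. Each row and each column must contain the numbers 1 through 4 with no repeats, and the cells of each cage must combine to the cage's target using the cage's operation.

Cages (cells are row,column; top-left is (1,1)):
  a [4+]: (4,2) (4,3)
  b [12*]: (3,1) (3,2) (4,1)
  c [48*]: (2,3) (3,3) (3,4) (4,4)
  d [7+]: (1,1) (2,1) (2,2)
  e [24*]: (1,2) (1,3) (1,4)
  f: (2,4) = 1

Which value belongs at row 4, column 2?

3

Cage f is a single given cell, which forces (2,4) = 1.
The only place for 1 in row 1 is (1,1).
Row 2 needs a 3, and only (2,3) is open for it.
Cage c has product 48, leaving (3,3) = 2.
Cage c has product 48, which forces (3,4) = 4.
The two cells of cage a must have sum 4; hence (4,2) = 3.
Column 3 now contains 3, leaving (4,3) = 1.
The 4 cells of cage c must have product 48, which forces (4,4) = 2.
Cage e has product 24, leaving (1,2) = 2.
Column 3 already has 2, leaving (1,3) = 4.
Column 4 now contains 2, which forces (1,4) = 3.
Column 2 now contains 2; hence (2,2) = 4.
4 is placed in row 3; hence (3,1) = 3.
2 is placed in row 3, which forces (3,2) = 1.
2 is placed in row 4; hence (4,1) = 4.
Row 2 now contains 4, leaving (2,1) = 2.
The full grid is 1 2 4 3 / 2 4 3 1 / 3 1 2 4 / 4 3 1 2.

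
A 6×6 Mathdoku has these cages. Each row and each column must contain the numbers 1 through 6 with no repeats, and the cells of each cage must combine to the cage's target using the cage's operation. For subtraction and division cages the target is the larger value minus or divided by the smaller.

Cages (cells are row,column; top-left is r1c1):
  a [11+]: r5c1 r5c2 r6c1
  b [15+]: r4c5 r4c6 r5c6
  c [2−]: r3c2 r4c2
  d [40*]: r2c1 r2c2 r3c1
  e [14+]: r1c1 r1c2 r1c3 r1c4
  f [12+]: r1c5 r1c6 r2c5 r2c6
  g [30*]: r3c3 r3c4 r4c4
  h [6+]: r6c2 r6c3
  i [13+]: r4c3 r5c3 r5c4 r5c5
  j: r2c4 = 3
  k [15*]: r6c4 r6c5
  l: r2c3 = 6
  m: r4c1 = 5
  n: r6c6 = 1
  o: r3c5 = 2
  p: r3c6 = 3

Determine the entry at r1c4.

L is a freebie, leaving r2c3 = 6.
Cage j is a single given cell, leaving r2c4 = 3.
Cage o is given, which forces r3c5 = 2.
Cage p is a single given cell, leaving r3c6 = 3.
Cage m is given; hence r4c1 = 5.
Column 4 already has 3; hence r6c4 = 5.
5 is placed in row 6, leaving r6c5 = 3.
N is a freebie; hence r6c6 = 1.
Cage d has product 40, so r2c1 = 2.
Cage d has product 40, so r2c2 = 5.
Row 2 already has 5, which forces r2c6 = 4.
Column 1 already has 5, which forces r3c1 = 4.
The 3 cells of cage g must have product 30, which forces r3c3 = 5.
Column 6 already has 4, leaving r4c6 = 6.
Cage b needs sum 15, leaving r5c6 = 5.
Column 1 now contains 4, so r6c1 = 6.
Cage f needs sum 12, leaving r1c5 = 5.
Column 6 now contains 5, so r1c6 = 2.
4 is placed in row 2, leaving r2c5 = 1.
The 3 cells of cage g must have product 30; hence r3c4 = 6.
6 is placed in row 4, which forces r4c4 = 1.
6 is placed in row 4, so r4c5 = 4.
4 is placed in column 5, so r5c5 = 6.
The 4 cells of cage e must have sum 14, leaving r1c2 = 6.
Column 4 now contains 1, so r1c4 = 4.
Row 3 now contains 6, leaving r3c2 = 1.
4 is placed in row 4, leaving r4c2 = 3.
4 is placed in row 4; hence r4c3 = 2.
Column 4 now contains 4, which forces r5c4 = 2.
Column 3 now contains 2; hence r6c3 = 4.
The 3 cells of cage a must have sum 11, so r5c1 = 1.
Row 5 now contains 2, so r5c2 = 4.
The 4 cells of cage i must have sum 13, leaving r5c3 = 3.
Row 6 now contains 4, which forces r6c2 = 2.
Column 1 now contains 1, leaving r1c1 = 3.
Column 3 already has 3, leaving r1c3 = 1.
The full grid is 3 6 1 4 5 2 / 2 5 6 3 1 4 / 4 1 5 6 2 3 / 5 3 2 1 4 6 / 1 4 3 2 6 5 / 6 2 4 5 3 1.

4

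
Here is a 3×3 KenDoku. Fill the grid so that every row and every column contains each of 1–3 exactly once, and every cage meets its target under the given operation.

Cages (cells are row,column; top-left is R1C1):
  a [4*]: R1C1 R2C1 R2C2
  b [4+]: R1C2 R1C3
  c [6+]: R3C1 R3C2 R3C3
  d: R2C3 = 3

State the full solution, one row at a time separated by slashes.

2 3 1 / 1 2 3 / 3 1 2

Cage a has product 4, which forces R1C1 = 2.
Cage a needs product 4, leaving R2C1 = 1.
Cage a has product 4, which forces R2C2 = 2.
Cage d is a single given cell, so R2C3 = 3.
1 is placed in column 1; hence R3C1 = 3.
Row 3 now contains 3, so R3C2 = 1.
1 is placed in row 3, leaving R3C3 = 2.
1 is placed in column 2; hence R1C2 = 3.
Column 3 now contains 3, leaving R1C3 = 1.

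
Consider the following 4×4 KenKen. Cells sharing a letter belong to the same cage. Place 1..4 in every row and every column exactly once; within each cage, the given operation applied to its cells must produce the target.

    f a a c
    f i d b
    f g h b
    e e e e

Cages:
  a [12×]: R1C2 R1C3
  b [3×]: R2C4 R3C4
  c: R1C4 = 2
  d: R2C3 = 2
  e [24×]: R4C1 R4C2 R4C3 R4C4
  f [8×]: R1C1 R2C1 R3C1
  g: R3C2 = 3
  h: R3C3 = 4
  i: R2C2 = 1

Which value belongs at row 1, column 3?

Cage c is a single given cell, which forces R1C4 = 2.
Cage i is a single given cell, leaving R2C2 = 1.
Cage d is a single given cell, which forces R2C3 = 2.
Row 2 already has 1, so R2C4 = 3.
G is a freebie; hence R3C2 = 3.
Cage h is given; hence R3C3 = 4.
3 is placed in column 4, leaving R3C4 = 1.
1 is placed in column 4, leaving R4C4 = 4.
Cage f needs product 8, leaving R1C1 = 1.
3 is placed in column 2; hence R1C2 = 4.
Column 3 already has 4, leaving R1C3 = 3.
2 is placed in row 2, which forces R2C1 = 4.
1 is placed in row 3, which forces R3C1 = 2.
Column 1 now contains 1, leaving R4C1 = 3.
Row 4 now contains 4, leaving R4C2 = 2.
Column 3 already has 3; hence R4C3 = 1.
Filled in: 1 4 3 2 / 4 1 2 3 / 2 3 4 1 / 3 2 1 4.

3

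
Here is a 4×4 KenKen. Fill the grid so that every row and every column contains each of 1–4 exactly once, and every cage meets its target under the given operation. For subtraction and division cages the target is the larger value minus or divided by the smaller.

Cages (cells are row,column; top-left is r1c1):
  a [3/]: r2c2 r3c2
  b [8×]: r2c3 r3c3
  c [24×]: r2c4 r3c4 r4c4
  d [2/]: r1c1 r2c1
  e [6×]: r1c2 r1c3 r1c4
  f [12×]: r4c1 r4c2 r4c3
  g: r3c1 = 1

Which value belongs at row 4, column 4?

G is a freebie, which forces r3c1 = 1.
1 is placed in row 3; hence r3c2 = 3.
Column 2 now contains 3; hence r2c2 = 1.
1 is placed in column 2, which forces r4c2 = 4.
1 is placed in column 2, leaving r1c2 = 2.
Row 4 now contains 4, which forces r4c1 = 3.
Cage f has product 12; hence r4c3 = 1.
3 is placed in row 4; hence r4c4 = 2.
Row 1 now contains 2; hence r1c1 = 4.
Column 3 already has 1, so r1c3 = 3.
The 3 cells of cage e must have product 6, which forces r1c4 = 1.
Cage d needs two cells with quotient 2, leaving r2c1 = 2.
2 is placed in row 2, so r2c3 = 4.
Cage c has product 24, which forces r2c4 = 3.
Column 3 already has 4; hence r3c3 = 2.
Column 4 now contains 2, so r3c4 = 4.
Completed grid: 4 2 3 1 / 2 1 4 3 / 1 3 2 4 / 3 4 1 2.

2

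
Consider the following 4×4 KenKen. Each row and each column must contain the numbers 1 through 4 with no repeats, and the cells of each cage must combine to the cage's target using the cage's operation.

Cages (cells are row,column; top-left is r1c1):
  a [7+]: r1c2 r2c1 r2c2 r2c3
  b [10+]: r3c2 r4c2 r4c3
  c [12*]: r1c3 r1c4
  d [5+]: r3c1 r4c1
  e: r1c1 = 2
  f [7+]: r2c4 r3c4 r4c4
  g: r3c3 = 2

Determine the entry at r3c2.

Cage e is given, leaving r1c1 = 2.
Cage a needs sum 7; hence r1c2 = 1.
G is a freebie, so r3c3 = 2.
Cage a has sum 7; hence r2c2 = 2.
Column 2 already has 2; hence r4c2 = 4.
4 is placed in row 4, leaving r4c3 = 3.
Column 3 now contains 3, leaving r1c3 = 4.
The two cells of cage c must have product 12; hence r1c4 = 3.
Cage a has sum 7, leaving r2c1 = 3.
Column 3 now contains 3, leaving r2c3 = 1.
Row 2 now contains 1, so r2c4 = 4.
Cage d's pair has sum 5, leaving r3c1 = 4.
Column 2 already has 4, which forces r3c2 = 3.
Column 4 already has 4, so r3c4 = 1.
4 is placed in row 4; hence r4c1 = 1.
Cage f needs sum 7, leaving r4c4 = 2.
The full grid is 2 1 4 3 / 3 2 1 4 / 4 3 2 1 / 1 4 3 2.

3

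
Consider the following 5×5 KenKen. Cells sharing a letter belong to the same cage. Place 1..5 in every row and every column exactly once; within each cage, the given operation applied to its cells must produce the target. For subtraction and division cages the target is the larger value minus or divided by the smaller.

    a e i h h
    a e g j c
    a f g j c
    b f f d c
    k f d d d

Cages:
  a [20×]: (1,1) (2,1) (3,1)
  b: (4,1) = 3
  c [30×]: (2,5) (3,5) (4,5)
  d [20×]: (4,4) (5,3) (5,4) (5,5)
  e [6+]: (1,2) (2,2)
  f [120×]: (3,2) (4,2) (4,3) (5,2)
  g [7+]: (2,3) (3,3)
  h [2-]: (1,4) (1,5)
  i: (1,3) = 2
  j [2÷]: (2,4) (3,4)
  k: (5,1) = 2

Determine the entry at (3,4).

I is a freebie, so (1,3) = 2.
Cage b is given, which forces (4,1) = 3.
K is a freebie, leaving (5,1) = 2.
Cage d needs product 20, leaving (4,4) = 1.
In row 3, 1 can only go at (3,1), so (3,1) = 1.
In row 2, 1 can only go at (2,2), so (2,2) = 1.
Cage e needs two cells with sum 6, leaving (1,2) = 5.
Row 1 now contains 5, which forces (1,4) = 3.
Row 1 already has 3, leaving (1,5) = 1.
Row 1 now contains 5, so (1,1) = 4.
Cage a has product 20; hence (2,1) = 5.
Cage f needs product 120, so (4,3) = 5.
5 is placed in row 4, leaving (4,5) = 2.
The 4 cells of cage d must have product 20, which forces (5,3) = 1.
Column 5 now contains 2, leaving (2,5) = 3.
The 4 cells of cage f must have product 120, which forces (3,2) = 2.
Row 3 already has 2; hence (3,4) = 4.
Cage c needs product 30, leaving (3,5) = 5.
2 is placed in row 4, which forces (4,2) = 4.
Cage f has product 120, leaving (5,2) = 3.
Column 4 already has 4; hence (5,4) = 5.
5 is placed in column 5; hence (5,5) = 4.
3 is placed in row 2, leaving (2,3) = 4.
Column 4 already has 4, so (2,4) = 2.
Row 3 now contains 4, leaving (3,3) = 3.
Completed grid: 4 5 2 3 1 / 5 1 4 2 3 / 1 2 3 4 5 / 3 4 5 1 2 / 2 3 1 5 4.

4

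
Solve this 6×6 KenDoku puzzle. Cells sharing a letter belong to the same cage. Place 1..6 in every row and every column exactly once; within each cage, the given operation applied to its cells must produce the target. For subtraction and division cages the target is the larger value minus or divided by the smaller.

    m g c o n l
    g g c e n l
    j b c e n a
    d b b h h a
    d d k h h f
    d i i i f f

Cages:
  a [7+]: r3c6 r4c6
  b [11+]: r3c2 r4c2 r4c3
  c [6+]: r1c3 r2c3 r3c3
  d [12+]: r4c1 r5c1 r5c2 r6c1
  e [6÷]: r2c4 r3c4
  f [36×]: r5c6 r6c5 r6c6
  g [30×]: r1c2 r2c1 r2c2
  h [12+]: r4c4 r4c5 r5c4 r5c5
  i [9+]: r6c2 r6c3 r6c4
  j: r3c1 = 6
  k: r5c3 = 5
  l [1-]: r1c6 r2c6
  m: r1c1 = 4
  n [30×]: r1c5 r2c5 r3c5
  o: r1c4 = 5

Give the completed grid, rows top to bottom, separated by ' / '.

M is a freebie, so r1c1 = 4.
Cage o is given, so r1c4 = 5.
J is a freebie; hence r3c1 = 6.
Row 3 already has 6; hence r3c4 = 1.
K is a freebie, which forces r5c3 = 5.
Column 4 now contains 1, which forces r2c4 = 6.
In row 2, 4 can only go at r2c6, so r2c6 = 4.
Cage l needs two cells with difference 1, leaving r1c6 = 3.
Row 1 needs a 1, and only r1c3 is open for it.
Row 2 needs a 2, and only r2c3 is open for it.
Column 3 already has 2; hence r3c3 = 3.
3 is placed in row 3; hence r3c5 = 5.
5 is placed in row 3; hence r3c6 = 2.
2 is placed in column 6, leaving r4c6 = 5.
2 is placed in column 6, leaving r5c6 = 6.
Column 6 now contains 6; hence r6c6 = 1.
Row 3 already has 2, so r3c2 = 4.
Cage d needs sum 12, which forces r6c1 = 5.
The 3 cells of cage i must have sum 9, which forces r6c3 = 4.
Cage f needs product 36, so r6c5 = 6.
Column 5 now contains 6, which forces r1c5 = 2.
The 3 cells of cage g must have product 30; hence r2c2 = 5.
The 3 cells of cage n must have product 30, leaving r2c5 = 3.
Cage b needs sum 11, which forces r4c2 = 1.
4 is placed in column 3, so r4c3 = 6.
1 is placed in row 4, so r4c5 = 4.
4 is placed in column 5, so r5c5 = 1.
Row 1 already has 2, which forces r1c2 = 6.
Row 2 now contains 3; hence r2c1 = 1.
The 4 cells of cage d must have sum 12, leaving r4c1 = 2.
Cage h has sum 12, leaving r4c4 = 3.
Row 5 now contains 1, so r5c1 = 3.
Cage d has sum 12; hence r5c2 = 2.
The 4 cells of cage h must have sum 12, leaving r5c4 = 4.
Column 2 already has 2, so r6c2 = 3.
3 is placed in column 4, so r6c4 = 2.

4 6 1 5 2 3 / 1 5 2 6 3 4 / 6 4 3 1 5 2 / 2 1 6 3 4 5 / 3 2 5 4 1 6 / 5 3 4 2 6 1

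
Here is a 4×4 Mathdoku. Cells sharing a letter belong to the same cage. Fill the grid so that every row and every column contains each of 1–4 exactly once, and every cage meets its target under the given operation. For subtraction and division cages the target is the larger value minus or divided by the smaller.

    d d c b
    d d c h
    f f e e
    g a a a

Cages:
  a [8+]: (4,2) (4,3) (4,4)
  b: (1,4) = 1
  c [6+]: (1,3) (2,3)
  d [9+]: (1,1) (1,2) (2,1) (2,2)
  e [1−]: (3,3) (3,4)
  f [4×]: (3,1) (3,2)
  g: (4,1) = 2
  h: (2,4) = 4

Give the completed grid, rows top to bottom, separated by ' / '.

Cage b is given, so (1,4) = 1.
H is a freebie, so (2,4) = 4.
G is a freebie, leaving (4,1) = 2.
4 is placed in column 4, which forces (4,4) = 3.
Cage d has sum 9, leaving (1,1) = 3.
Cage d has sum 9, leaving (1,2) = 2.
Cage c's pair has sum 6, which forces (1,3) = 4.
Cage d has sum 9, so (2,1) = 1.
Cage d needs sum 9, leaving (2,2) = 3.
4 is placed in row 2, leaving (2,3) = 2.
1 is placed in column 1, leaving (3,1) = 4.
4 is placed in row 3, so (3,2) = 1.
1 is placed in row 3; hence (3,3) = 3.
Column 4 now contains 3, which forces (3,4) = 2.
Column 2 now contains 1, which forces (4,2) = 4.
4 is placed in column 3; hence (4,3) = 1.

3 2 4 1 / 1 3 2 4 / 4 1 3 2 / 2 4 1 3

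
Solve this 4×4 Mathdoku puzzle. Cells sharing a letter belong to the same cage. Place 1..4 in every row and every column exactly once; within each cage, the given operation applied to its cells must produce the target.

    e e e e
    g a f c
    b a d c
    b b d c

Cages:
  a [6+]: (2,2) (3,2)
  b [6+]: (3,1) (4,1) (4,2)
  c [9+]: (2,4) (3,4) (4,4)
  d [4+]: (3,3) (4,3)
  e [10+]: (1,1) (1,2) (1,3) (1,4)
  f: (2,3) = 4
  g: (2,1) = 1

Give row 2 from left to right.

G is a freebie, leaving (2,1) = 1.
F is a freebie; hence (2,3) = 4.
Row 2 already has 4; hence (2,2) = 2.
2 is placed in row 2, which forces (2,4) = 3.
The two cells of cage a must have sum 6; hence (3,2) = 4.
Row 3 now contains 4; hence (3,4) = 2.
The 3 cells of cage b must have sum 6; hence (4,2) = 1.
1 is placed in row 4, leaving (4,3) = 3.
Column 4 now contains 2, leaving (4,4) = 4.
The 4 cells of cage e must have sum 10, leaving (1,1) = 4.
Column 2 now contains 1, so (1,2) = 3.
Cage e has sum 10, leaving (1,3) = 2.
Column 4 already has 4, which forces (1,4) = 1.
Row 3 now contains 2; hence (3,1) = 3.
3 is placed in column 3, so (3,3) = 1.
Row 4 already has 3, so (4,1) = 2.
The full grid is 4 3 2 1 / 1 2 4 3 / 3 4 1 2 / 2 1 3 4.

1 2 4 3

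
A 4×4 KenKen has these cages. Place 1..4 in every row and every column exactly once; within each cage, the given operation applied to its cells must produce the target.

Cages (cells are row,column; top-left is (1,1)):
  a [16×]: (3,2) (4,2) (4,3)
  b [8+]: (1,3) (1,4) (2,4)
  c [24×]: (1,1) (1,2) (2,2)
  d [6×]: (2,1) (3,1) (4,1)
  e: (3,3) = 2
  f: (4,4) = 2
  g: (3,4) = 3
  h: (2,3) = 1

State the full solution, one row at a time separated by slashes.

4 2 3 1 / 2 3 1 4 / 1 4 2 3 / 3 1 4 2

Cage h is a single given cell, leaving (2,3) = 1.
E is a freebie, leaving (3,3) = 2.
G is a freebie, leaving (3,4) = 3.
Column 3 now contains 2; hence (4,3) = 4.
Cage f is a single given cell, leaving (4,4) = 2.
Column 3 now contains 4; hence (1,3) = 3.
The 3 cells of cage b must have sum 8, so (1,4) = 1.
Cage d needs product 6, leaving (2,1) = 2.
Column 4 now contains 2, so (2,4) = 4.
3 is placed in row 3, leaving (3,1) = 1.
Row 3 already has 2, leaving (3,2) = 4.
Cage d needs product 6, so (4,1) = 3.
4 is placed in row 4, so (4,2) = 1.
2 is placed in column 1, which forces (1,1) = 4.
Column 2 already has 4, which forces (1,2) = 2.
Row 2 now contains 4, which forces (2,2) = 3.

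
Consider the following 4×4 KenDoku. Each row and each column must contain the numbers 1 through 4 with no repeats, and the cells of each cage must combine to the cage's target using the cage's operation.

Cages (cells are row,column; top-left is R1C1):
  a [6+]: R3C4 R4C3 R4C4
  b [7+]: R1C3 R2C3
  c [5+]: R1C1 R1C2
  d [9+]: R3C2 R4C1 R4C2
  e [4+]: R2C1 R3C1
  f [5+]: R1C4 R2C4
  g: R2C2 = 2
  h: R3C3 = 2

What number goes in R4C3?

G is a freebie, leaving R2C2 = 2.
Cage h is given, so R3C3 = 2.
In row 3, 4 can only go at R3C2, so R3C2 = 4.
In column 3, 1 can only go at R4C3, so R4C3 = 1.
Cage d has sum 9, leaving R4C1 = 2.
1 is placed in row 4, so R4C2 = 3.
Row 4 already has 2, so R4C4 = 4.
Column 1 already has 2, which forces R1C1 = 4.
3 is placed in column 2, leaving R1C2 = 1.
Row 1 now contains 4, leaving R1C3 = 3.
Cage f needs two cells with sum 5, leaving R1C4 = 2.
Column 3 now contains 3, leaving R2C3 = 4.
Cage f needs two cells with sum 5, which forces R2C4 = 3.
Cage a has sum 6, so R3C4 = 1.
Row 2 already has 3, which forces R2C1 = 1.
1 is placed in row 3, which forces R3C1 = 3.
The full grid is 4 1 3 2 / 1 2 4 3 / 3 4 2 1 / 2 3 1 4.

1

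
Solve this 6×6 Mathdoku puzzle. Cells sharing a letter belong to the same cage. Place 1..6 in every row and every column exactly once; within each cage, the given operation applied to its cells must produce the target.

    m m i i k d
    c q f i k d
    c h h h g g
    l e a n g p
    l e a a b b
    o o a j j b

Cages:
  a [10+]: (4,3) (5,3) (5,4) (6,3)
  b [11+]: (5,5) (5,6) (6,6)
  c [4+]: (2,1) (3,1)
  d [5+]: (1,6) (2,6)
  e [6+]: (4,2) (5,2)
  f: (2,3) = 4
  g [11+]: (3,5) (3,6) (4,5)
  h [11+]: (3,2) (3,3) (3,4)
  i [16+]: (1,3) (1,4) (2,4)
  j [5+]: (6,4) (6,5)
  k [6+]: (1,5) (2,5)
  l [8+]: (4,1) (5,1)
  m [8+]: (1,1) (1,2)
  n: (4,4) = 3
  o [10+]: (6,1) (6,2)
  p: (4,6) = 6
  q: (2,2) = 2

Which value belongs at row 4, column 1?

Cage q is given, so (2,2) = 2.
Cage f is given, which forces (2,3) = 4.
Cage n is a single given cell, so (4,4) = 3.
Cage p is a single given cell, which forces (4,6) = 6.
Row 1 needs a 1, and only (1,5) is open for it.
1 is placed in column 5, so (2,5) = 5.
Cage i needs sum 16, so (1,3) = 6.
Cage i has sum 16, so (1,4) = 4.
Row 1 now contains 4, which forces (1,6) = 2.
Row 2 already has 5, leaving (2,4) = 6.
Cage d needs two cells with sum 5, so (2,6) = 3.
Row 2 already has 3, so (2,1) = 1.
The two cells of cage c must have sum 4, which forces (3,1) = 3.
Column 1 now contains 3, so (5,1) = 6.
6 is placed in row 5; hence (5,5) = 2.
Column 1 now contains 6, so (6,1) = 4.
Row 6 now contains 4; hence (6,2) = 6.
Row 6 now contains 4, so (6,5) = 3.
Column 1 now contains 3, leaving (1,1) = 5.
Cage m needs two cells with sum 8, leaving (1,2) = 3.
Column 2 already has 6, so (3,2) = 4.
Cage g has sum 11; hence (3,5) = 6.
Cage g needs sum 11, leaving (3,6) = 1.
Cage l's pair has sum 8, leaving (4,1) = 2.
2 is placed in column 5; hence (4,5) = 4.
The 4 cells of cage a must have sum 10, so (5,3) = 3.
2 is placed in row 5, leaving (5,4) = 1.
Cage b has sum 11, leaving (5,6) = 4.
Cage j needs two cells with sum 5, leaving (6,4) = 2.
Cage b needs sum 11, which forces (6,6) = 5.
The 3 cells of cage h must have sum 11, leaving (3,3) = 2.
2 is placed in column 4, leaving (3,4) = 5.
The two cells of cage e must have sum 6, so (4,2) = 1.
The 4 cells of cage a must have sum 10, so (4,3) = 5.
1 is placed in row 5, so (5,2) = 5.
Row 6 already has 5; hence (6,3) = 1.
The full grid is 5 3 6 4 1 2 / 1 2 4 6 5 3 / 3 4 2 5 6 1 / 2 1 5 3 4 6 / 6 5 3 1 2 4 / 4 6 1 2 3 5.

2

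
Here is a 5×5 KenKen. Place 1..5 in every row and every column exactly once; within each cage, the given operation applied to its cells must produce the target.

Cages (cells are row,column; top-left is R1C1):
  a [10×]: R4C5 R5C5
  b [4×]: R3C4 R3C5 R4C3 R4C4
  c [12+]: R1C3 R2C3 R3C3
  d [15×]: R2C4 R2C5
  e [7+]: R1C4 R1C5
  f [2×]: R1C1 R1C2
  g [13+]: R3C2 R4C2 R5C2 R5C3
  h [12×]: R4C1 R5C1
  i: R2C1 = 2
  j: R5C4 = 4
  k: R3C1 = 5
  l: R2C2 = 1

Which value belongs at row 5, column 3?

1

Cage i is given, so R2C1 = 2.
L is a freebie, which forces R2C2 = 1.
Cage k is given, so R3C1 = 5.
Cage j is given, so R5C4 = 4.
Column 1 now contains 2, so R1C1 = 1.
Column 2 already has 1, leaving R1C2 = 2.
Cage h needs two cells with product 12; hence R4C1 = 4.
Row 5 already has 4, which forces R5C1 = 3.
Row 5 already has 3, leaving R5C2 = 5.
5 is placed in row 5, which forces R5C5 = 2.
Cage e's pair has sum 7, leaving R1C4 = 3.
Cage e's pair has sum 7, so R1C5 = 4.
Column 4 already has 3, so R2C4 = 5.
Row 2 now contains 5, so R2C5 = 3.
Cage g has sum 13; hence R3C2 = 4.
Row 3 now contains 4, leaving R3C3 = 3.
Cage b needs product 4, which forces R3C4 = 2.
2 is placed in column 5, so R3C5 = 1.
Column 2 already has 5, leaving R4C2 = 3.
Cage b has product 4, leaving R4C3 = 2.
Cage b needs product 4; hence R4C4 = 1.
2 is placed in column 5, which forces R4C5 = 5.
Row 5 now contains 2; hence R5C3 = 1.
Row 1 now contains 4, so R1C3 = 5.
3 is placed in row 2; hence R2C3 = 4.
The full grid is 1 2 5 3 4 / 2 1 4 5 3 / 5 4 3 2 1 / 4 3 2 1 5 / 3 5 1 4 2.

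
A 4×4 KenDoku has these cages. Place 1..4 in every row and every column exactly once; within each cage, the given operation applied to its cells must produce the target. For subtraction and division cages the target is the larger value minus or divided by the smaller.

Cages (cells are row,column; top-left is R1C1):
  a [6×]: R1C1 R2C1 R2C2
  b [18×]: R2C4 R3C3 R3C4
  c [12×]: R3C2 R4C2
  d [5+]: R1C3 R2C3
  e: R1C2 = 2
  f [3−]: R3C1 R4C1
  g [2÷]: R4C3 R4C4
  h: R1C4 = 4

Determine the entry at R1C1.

3

Cage e is a single given cell; hence R1C2 = 2.
Cage h is a single given cell; hence R1C4 = 4.
Cage b has product 18, leaving R2C4 = 3.
The 3 cells of cage b must have product 18, leaving R3C3 = 3.
Cage b has product 18, leaving R3C4 = 2.
Column 4 already has 2, so R4C4 = 1.
Cage a has product 6, leaving R1C1 = 3.
Column 3 now contains 3, leaving R1C3 = 1.
Cage a has product 6, which forces R2C1 = 2.
Row 2 already has 3, leaving R2C2 = 1.
Cage d's pair has sum 5, which forces R2C3 = 4.
The two cells of cage f must have difference 3, so R3C1 = 1.
3 is placed in row 3, so R3C2 = 4.
1 is placed in row 4, leaving R4C1 = 4.
The two cells of cage c must have product 12, which forces R4C2 = 3.
Cage g's pair has quotient 2; hence R4C3 = 2.
The full grid is 3 2 1 4 / 2 1 4 3 / 1 4 3 2 / 4 3 2 1.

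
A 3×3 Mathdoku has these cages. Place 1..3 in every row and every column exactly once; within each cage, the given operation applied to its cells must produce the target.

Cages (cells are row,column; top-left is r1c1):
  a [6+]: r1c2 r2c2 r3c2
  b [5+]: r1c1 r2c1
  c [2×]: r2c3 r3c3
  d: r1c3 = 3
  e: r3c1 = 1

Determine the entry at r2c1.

3

Cage d is a single given cell, leaving r1c3 = 3.
Cage e is a single given cell, so r3c1 = 1.
Row 3 already has 1, so r3c3 = 2.
Row 1 already has 3; hence r1c1 = 2.
2 is placed in row 1, so r1c2 = 1.
The two cells of cage b must have sum 5; hence r2c1 = 3.
Column 2 now contains 1; hence r2c2 = 2.
Column 3 now contains 2; hence r2c3 = 1.
2 is placed in row 3, leaving r3c2 = 3.
Filled in: 2 1 3 / 3 2 1 / 1 3 2.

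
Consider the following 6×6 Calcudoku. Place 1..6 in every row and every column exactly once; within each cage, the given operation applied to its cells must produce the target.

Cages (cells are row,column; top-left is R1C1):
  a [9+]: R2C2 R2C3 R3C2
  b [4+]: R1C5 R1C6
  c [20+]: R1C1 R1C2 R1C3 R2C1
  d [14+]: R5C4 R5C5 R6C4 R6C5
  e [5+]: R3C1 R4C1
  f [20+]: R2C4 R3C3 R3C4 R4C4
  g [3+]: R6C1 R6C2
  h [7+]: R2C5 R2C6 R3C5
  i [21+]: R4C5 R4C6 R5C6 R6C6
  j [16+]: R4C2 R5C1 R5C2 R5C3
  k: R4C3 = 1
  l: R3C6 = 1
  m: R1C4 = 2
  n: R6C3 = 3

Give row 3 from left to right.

M is a freebie, so R1C4 = 2.
L is a freebie, so R3C6 = 1.
Cage k is given, leaving R4C3 = 1.
Cage i needs sum 21, which forces R4C5 = 6.
N is a freebie; hence R6C3 = 3.
Cage b's pair has sum 4; hence R1C5 = 1.
Column 6 already has 1, so R1C6 = 3.
Column 5 now contains 1, leaving R2C5 = 3.
The 4 cells of cage c must have sum 20, which forces R2C1 = 5.
Cage h needs sum 7, leaving R2C6 = 2.
The 3 cells of cage h must have sum 7, so R3C5 = 2.
Cage a needs sum 9; hence R2C2 = 1.
Cage a needs sum 9, leaving R2C3 = 4.
4 is placed in row 2, so R2C4 = 6.
2 is placed in row 3; hence R3C1 = 3.
The 3 cells of cage a must have sum 9; hence R3C2 = 4.
4 is placed in row 3, which forces R3C4 = 5.
Cage e's pair has sum 5, leaving R4C1 = 2.
Column 4 already has 5; hence R4C4 = 3.
Column 1 now contains 2, which forces R6C1 = 1.
Column 2 now contains 1, so R6C2 = 2.
Row 6 now contains 1, which forces R6C4 = 4.
Row 6 now contains 4, so R6C5 = 5.
5 is placed in row 6; hence R6C6 = 6.
Cage c has sum 20, which forces R1C1 = 4.
Row 3 now contains 5, leaving R3C3 = 6.
3 is placed in row 4, which forces R4C2 = 5.
5 is placed in row 4, leaving R4C6 = 4.
The 4 cells of cage j must have sum 16, so R5C1 = 6.
Cage j has sum 16, so R5C2 = 3.
The 4 cells of cage j must have sum 16, so R5C3 = 2.
Column 4 now contains 4, so R5C4 = 1.
5 is placed in column 5, leaving R5C5 = 4.
Column 6 already has 4; hence R5C6 = 5.
Column 2 already has 5; hence R1C2 = 6.
6 is placed in column 3, leaving R1C3 = 5.
Filled in: 4 6 5 2 1 3 / 5 1 4 6 3 2 / 3 4 6 5 2 1 / 2 5 1 3 6 4 / 6 3 2 1 4 5 / 1 2 3 4 5 6.

3 4 6 5 2 1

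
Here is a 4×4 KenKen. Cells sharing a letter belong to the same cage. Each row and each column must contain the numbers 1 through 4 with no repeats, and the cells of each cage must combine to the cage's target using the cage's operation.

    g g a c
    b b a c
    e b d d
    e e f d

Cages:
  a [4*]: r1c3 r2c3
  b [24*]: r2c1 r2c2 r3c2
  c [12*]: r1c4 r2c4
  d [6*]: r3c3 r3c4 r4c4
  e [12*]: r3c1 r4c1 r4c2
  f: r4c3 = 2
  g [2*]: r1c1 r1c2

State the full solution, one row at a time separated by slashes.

2 1 4 3 / 3 2 1 4 / 1 4 3 2 / 4 3 2 1

Cage f is given, leaving r4c3 = 2.
The 3 cells of cage d must have product 6, leaving r3c4 = 2.
The only place for 3 in row 1 is r1c4.
Column 4 already has 3, which forces r2c4 = 4.
The 3 cells of cage d must have product 6, which forces r3c3 = 3.
Column 4 already has 3, leaving r4c4 = 1.
The two cells of cage a must have product 4; hence r1c3 = 4.
4 is placed in row 2, which forces r2c3 = 1.
Cage e needs product 12, which forces r3c1 = 1.
Row 3 already has 3; hence r3c2 = 4.
Column 2 already has 4, so r4c2 = 3.
Column 1 already has 1; hence r1c1 = 2.
The two cells of cage g must have product 2, so r1c2 = 1.
The 3 cells of cage b must have product 24, so r2c1 = 3.
Column 2 already has 3, so r2c2 = 2.
3 is placed in row 4, leaving r4c1 = 4.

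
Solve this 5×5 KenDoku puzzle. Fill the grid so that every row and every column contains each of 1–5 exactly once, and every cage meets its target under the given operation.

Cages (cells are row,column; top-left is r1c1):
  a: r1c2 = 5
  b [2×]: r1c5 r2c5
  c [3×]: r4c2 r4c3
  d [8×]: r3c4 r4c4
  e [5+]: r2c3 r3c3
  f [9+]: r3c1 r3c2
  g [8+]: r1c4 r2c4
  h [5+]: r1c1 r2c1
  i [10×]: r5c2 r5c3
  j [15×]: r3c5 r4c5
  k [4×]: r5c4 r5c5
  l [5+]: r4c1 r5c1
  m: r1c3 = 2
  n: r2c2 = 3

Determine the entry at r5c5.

4

Cage a is a single given cell; hence r1c2 = 5.
Cage m is a single given cell, which forces r1c3 = 2.
Row 1 already has 5; hence r1c4 = 3.
2 is placed in row 1, leaving r1c5 = 1.
Cage n is given, which forces r2c2 = 3.
Column 4 already has 3; hence r2c4 = 5.
Column 5 now contains 1; hence r2c5 = 2.
5 is placed in column 2; hence r3c2 = 4.
Row 3 already has 4, so r3c4 = 2.
3 is placed in column 2, so r4c2 = 1.
Row 4 now contains 1, which forces r4c3 = 3.
Column 4 now contains 2; hence r4c4 = 4.
Row 4 already has 3; hence r4c5 = 5.
5 is placed in column 2, leaving r5c2 = 2.
2 is placed in column 3, so r5c3 = 5.
4 is placed in column 4, so r5c4 = 1.
Column 5 now contains 1, leaving r5c5 = 4.
Row 1 already has 1, so r1c1 = 4.
The two cells of cage h must have sum 5, which forces r2c1 = 1.
Cage e needs two cells with sum 5, so r2c3 = 4.
Row 3 already has 4, leaving r3c1 = 5.
3 is placed in column 3; hence r3c3 = 1.
Column 5 already has 5, so r3c5 = 3.
4 is placed in row 4, leaving r4c1 = 2.
Row 5 now contains 4; hence r5c1 = 3.
Completed grid: 4 5 2 3 1 / 1 3 4 5 2 / 5 4 1 2 3 / 2 1 3 4 5 / 3 2 5 1 4.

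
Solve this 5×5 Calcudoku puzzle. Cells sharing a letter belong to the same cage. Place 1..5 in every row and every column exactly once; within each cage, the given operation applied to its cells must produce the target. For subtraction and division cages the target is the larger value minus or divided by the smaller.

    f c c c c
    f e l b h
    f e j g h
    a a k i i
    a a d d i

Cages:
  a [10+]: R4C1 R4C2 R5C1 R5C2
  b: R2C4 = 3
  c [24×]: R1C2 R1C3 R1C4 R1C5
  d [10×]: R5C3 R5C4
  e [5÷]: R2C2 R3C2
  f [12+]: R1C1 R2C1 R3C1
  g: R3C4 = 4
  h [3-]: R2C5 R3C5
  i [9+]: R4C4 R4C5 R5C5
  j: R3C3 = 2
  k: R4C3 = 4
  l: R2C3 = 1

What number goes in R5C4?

2

Cage l is given, so R2C3 = 1.
Cage b is given, which forces R2C4 = 3.
Cage j is a single given cell; hence R3C3 = 2.
Cage g is given, so R3C4 = 4.
Cage k is a single given cell, so R4C3 = 4.
2 is placed in column 3, which forces R5C3 = 5.
5 is placed in row 5, leaving R5C4 = 2.
Column 3 already has 4, which forces R1C3 = 3.
Column 4 already has 2, which forces R1C4 = 1.
Row 2 already has 1, so R2C2 = 5.
Cage e's pair has quotient 5, which forces R3C2 = 1.
Row 3 now contains 1, leaving R3C5 = 5.
Column 4 now contains 1, so R4C4 = 5.
Cage f has sum 12; hence R1C1 = 5.
Row 2 now contains 5; hence R2C1 = 4.
Cage h needs two cells with difference 3, which forces R2C5 = 2.
Row 3 already has 5, so R3C1 = 3.
Column 1 now contains 3; hence R5C1 = 1.
1 is placed in row 5, leaving R5C5 = 3.
The 4 cells of cage c must have product 24; hence R1C2 = 2.
Column 5 already has 2; hence R1C5 = 4.
1 is placed in column 1, so R4C1 = 2.
Cage a has sum 10; hence R4C2 = 3.
Column 5 already has 3, leaving R4C5 = 1.
3 is placed in row 5; hence R5C2 = 4.
Filled in: 5 2 3 1 4 / 4 5 1 3 2 / 3 1 2 4 5 / 2 3 4 5 1 / 1 4 5 2 3.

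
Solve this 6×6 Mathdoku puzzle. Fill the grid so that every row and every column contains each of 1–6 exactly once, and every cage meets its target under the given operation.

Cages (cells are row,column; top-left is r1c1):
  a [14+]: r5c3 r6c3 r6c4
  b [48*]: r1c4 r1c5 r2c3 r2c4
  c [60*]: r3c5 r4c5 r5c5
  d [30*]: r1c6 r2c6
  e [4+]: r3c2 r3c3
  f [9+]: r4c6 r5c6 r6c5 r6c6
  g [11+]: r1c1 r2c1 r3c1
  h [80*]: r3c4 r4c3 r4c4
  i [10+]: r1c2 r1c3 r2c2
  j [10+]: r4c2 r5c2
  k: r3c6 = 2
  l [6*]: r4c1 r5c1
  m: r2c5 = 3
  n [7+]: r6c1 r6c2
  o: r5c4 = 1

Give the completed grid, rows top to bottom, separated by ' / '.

1 3 2 6 4 5 / 4 5 1 2 3 6 / 6 1 3 4 5 2 / 3 6 4 5 2 1 / 2 4 5 1 6 3 / 5 2 6 3 1 4

M is a freebie, leaving r2c5 = 3.
The 3 cells of cage h must have product 80, which forces r3c4 = 4.
K is a freebie, leaving r3c6 = 2.
The 3 cells of cage h must have product 80; hence r4c3 = 4.
Cage h has product 80, which forces r4c4 = 5.
O is a freebie, which forces r5c4 = 1.
Cage b needs product 48, leaving r1c5 = 4.
Cage b has product 48, which forces r2c3 = 1.
Column 3 now contains 1; hence r3c3 = 3.
Row 4 already has 4; hence r4c2 = 6.
6 is placed in row 4, which forces r4c5 = 2.
Cage f needs sum 9, so r4c6 = 1.
Cage j's pair has sum 10, so r5c2 = 4.
Row 5 now contains 4, which forces r5c6 = 3.
Cage f has sum 9; hence r6c5 = 1.
Column 6 already has 3, which forces r6c6 = 4.
The 3 cells of cage i must have sum 10, which forces r1c2 = 3.
3 is placed in row 3, leaving r3c2 = 1.
Row 4 already has 1, so r4c1 = 3.
Cage l needs two cells with product 6, leaving r5c1 = 2.
Column 1 already has 2, leaving r6c1 = 5.
5 is placed in row 6, which forces r6c2 = 2.
Row 6 now contains 2, leaving r6c3 = 6.
Row 6 now contains 6, so r6c4 = 3.
Cage g needs sum 11, so r1c1 = 1.
The 3 cells of cage i must have sum 10, leaving r1c3 = 2.
2 is placed in row 1, which forces r1c4 = 6.
Row 1 now contains 6, so r1c6 = 5.
Column 1 already has 2, which forces r2c1 = 4.
Column 2 already has 2; hence r2c2 = 5.
Column 4 now contains 6, leaving r2c4 = 2.
5 is placed in column 6, leaving r2c6 = 6.
Column 1 now contains 5, so r3c1 = 6.
Row 3 now contains 6, leaving r3c5 = 5.
Column 3 now contains 6, which forces r5c3 = 5.
Column 5 already has 5; hence r5c5 = 6.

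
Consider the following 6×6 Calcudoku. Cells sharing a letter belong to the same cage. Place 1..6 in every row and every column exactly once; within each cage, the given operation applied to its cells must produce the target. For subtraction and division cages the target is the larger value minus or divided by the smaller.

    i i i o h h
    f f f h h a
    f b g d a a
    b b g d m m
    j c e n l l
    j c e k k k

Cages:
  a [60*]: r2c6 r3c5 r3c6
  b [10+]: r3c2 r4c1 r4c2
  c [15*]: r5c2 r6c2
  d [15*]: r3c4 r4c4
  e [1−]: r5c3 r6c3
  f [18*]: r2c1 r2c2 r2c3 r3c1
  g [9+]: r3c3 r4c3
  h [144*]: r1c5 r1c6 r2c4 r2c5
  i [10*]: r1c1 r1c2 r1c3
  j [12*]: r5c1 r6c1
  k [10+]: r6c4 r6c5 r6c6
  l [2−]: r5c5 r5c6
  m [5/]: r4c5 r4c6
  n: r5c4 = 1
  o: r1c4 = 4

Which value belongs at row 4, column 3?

Cage o is given; hence r1c4 = 4.
Cage n is given, which forces r5c4 = 1.
The only place for 5 in row 2 is r2c6.
Cage m's pair has quotient 5, which forces r4c5 = 5.
Column 6 already has 5, so r4c6 = 1.
The two cells of cage d must have product 15; hence r3c4 = 5.
5 is placed in row 4, leaving r4c4 = 3.
3 is placed in column 4; hence r6c4 = 6.
Column 4 already has 6, which forces r2c4 = 2.
Cage g's pair has sum 9; hence r3c3 = 3.
The two cells of cage g must have sum 9, which forces r4c3 = 6.
Cage k has sum 10; hence r6c5 = 1.
Cage k has sum 10; hence r6c6 = 3.
3 is placed in column 6, which forces r1c6 = 6.
Column 3 now contains 6, leaving r2c3 = 1.
Row 3 already has 3, so r3c1 = 1.
Cage b has sum 10, leaving r3c2 = 4.
6 is placed in column 6, which forces r3c6 = 2.
Cage b needs sum 10, so r4c1 = 4.
Row 4 now contains 6, which forces r4c2 = 2.
The two cells of cage c must have product 15, so r5c2 = 3.
Column 6 already has 2; hence r5c6 = 4.
4 is placed in column 1; hence r6c1 = 2.
Row 6 now contains 3, so r6c2 = 5.
Row 6 already has 5; hence r6c3 = 4.
Column 1 now contains 2, leaving r1c1 = 5.
5 is placed in column 2, leaving r1c2 = 1.
Cage i needs product 10, leaving r1c3 = 2.
2 is placed in row 1, so r1c5 = 3.
Cage f has product 18, leaving r2c1 = 3.
Column 2 now contains 3, leaving r2c2 = 6.
Row 2 already has 6, leaving r2c5 = 4.
2 is placed in row 3, so r3c5 = 6.
3 is placed in row 5; hence r5c1 = 6.
Row 5 already has 4; hence r5c3 = 5.
Column 5 now contains 6, leaving r5c5 = 2.
Completed grid: 5 1 2 4 3 6 / 3 6 1 2 4 5 / 1 4 3 5 6 2 / 4 2 6 3 5 1 / 6 3 5 1 2 4 / 2 5 4 6 1 3.

6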